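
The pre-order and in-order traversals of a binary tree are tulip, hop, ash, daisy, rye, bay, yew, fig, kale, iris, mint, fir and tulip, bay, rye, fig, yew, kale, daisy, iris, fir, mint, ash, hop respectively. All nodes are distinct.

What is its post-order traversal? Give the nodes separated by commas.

The first element of pre-order is the root; it splits in-order into left and right subtrees.
Root tulip: left subtree has 0 nodes { }, right has 11 {bay, rye, fig, yew, kale, daisy, iris, fir, mint, ash, hop}.
  Root hop: left subtree has 10 nodes {bay, rye, fig, yew, kale, daisy, iris, fir, mint, ash}, right has 0 { }.
    Root ash: left subtree has 9 nodes {bay, rye, fig, yew, kale, daisy, iris, fir, mint}, right has 0 { }.
      Root daisy: left subtree has 5 nodes {bay, rye, fig, yew, kale}, right has 3 {iris, fir, mint}.
        Root rye: left subtree has 1 node {bay}, right has 3 {fig, yew, kale}.
          Root yew: left subtree has 1 node {fig}, right has 1 {kale}.
        Root iris: left subtree has 0 nodes { }, right has 2 {fir, mint}.
          Root mint: left subtree has 1 node {fir}, right has 0 { }.

bay, fig, kale, yew, rye, fir, mint, iris, daisy, ash, hop, tulip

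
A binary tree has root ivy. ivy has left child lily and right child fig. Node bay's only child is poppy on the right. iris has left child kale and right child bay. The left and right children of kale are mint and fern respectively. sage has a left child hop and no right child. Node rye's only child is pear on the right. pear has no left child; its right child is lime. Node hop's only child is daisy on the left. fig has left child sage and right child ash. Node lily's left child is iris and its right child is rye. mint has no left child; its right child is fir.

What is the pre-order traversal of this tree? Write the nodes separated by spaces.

ivy lily iris kale mint fir fern bay poppy rye pear lime fig sage hop daisy ash

Pre-order visits the node, then its left subtree, then its right subtree.
Visit ivy.
At ivy: go left to lily.
  Visit lily.
  At lily: go left to iris.
    Visit iris.
    At iris: go left to kale.
      Visit kale.
      At kale: go left to mint.
        Visit mint.
        At mint: no left child.
        At mint: go right to fir.
          fir is a leaf — visit fir.
      At kale: go right to fern.
        fern is a leaf — visit fern.
    At iris: go right to bay.
      Visit bay.
      At bay: no left child.
      At bay: go right to poppy.
        poppy is a leaf — visit poppy.
  At lily: go right to rye.
    Visit rye.
    At rye: no left child.
    At rye: go right to pear.
      Visit pear.
      At pear: no left child.
      At pear: go right to lime.
        lime is a leaf — visit lime.
At ivy: go right to fig.
  Visit fig.
  At fig: go left to sage.
    Visit sage.
    At sage: go left to hop.
      Visit hop.
      At hop: go left to daisy.
        daisy is a leaf — visit daisy.
      At hop: no right child.
    At sage: no right child.
  At fig: go right to ash.
    ash is a leaf — visit ash.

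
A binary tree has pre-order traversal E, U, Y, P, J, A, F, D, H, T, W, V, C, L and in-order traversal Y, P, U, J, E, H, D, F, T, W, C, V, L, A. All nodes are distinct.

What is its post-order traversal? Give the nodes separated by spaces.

P Y J U H D C L V W T F A E

The first element of pre-order is the root; it splits in-order into left and right subtrees.
Root E: left subtree has 4 nodes {Y, P, U, J}, right has 9 {H, D, F, T, W, C, V, L, A}.
  Root U: left subtree has 2 nodes {Y, P}, right has 1 {J}.
    Root Y: left subtree has 0 nodes { }, right has 1 {P}.
  Root A: left subtree has 8 nodes {H, D, F, T, W, C, V, L}, right has 0 { }.
    Root F: left subtree has 2 nodes {H, D}, right has 5 {T, W, C, V, L}.
      Root D: left subtree has 1 node {H}, right has 0 { }.
      Root T: left subtree has 0 nodes { }, right has 4 {W, C, V, L}.
        Root W: left subtree has 0 nodes { }, right has 3 {C, V, L}.
          Root V: left subtree has 1 node {C}, right has 1 {L}.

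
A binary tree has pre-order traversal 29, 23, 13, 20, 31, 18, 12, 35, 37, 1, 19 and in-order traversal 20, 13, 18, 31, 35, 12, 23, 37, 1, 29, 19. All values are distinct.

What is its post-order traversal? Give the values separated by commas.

20, 18, 35, 12, 31, 13, 1, 37, 23, 19, 29

The first element of pre-order is the root; it splits in-order into left and right subtrees.
Root 29: left subtree has 9 nodes {20, 13, 18, 31, 35, 12, 23, 37, 1}, right has 1 {19}.
  Root 23: left subtree has 6 nodes {20, 13, 18, 31, 35, 12}, right has 2 {37, 1}.
    Root 13: left subtree has 1 node {20}, right has 4 {18, 31, 35, 12}.
      Root 31: left subtree has 1 node {18}, right has 2 {35, 12}.
        Root 12: left subtree has 1 node {35}, right has 0 { }.
    Root 37: left subtree has 0 nodes { }, right has 1 {1}.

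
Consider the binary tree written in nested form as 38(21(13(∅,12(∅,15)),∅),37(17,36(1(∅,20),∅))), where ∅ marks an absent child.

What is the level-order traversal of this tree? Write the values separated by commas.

Level-order visits nodes level by level from the root, left to right within each level.
Level 0: 38
Level 1: 21, 37
Level 2: 13, 17, 36
Level 3: 12, 1
Level 4: 15, 20

38, 21, 37, 13, 17, 36, 12, 1, 15, 20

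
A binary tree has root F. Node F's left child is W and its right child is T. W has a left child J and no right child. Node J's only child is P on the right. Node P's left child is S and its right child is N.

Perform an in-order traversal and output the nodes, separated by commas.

J, S, P, N, W, F, T

In-order visits the left subtree, then the node, then the right subtree.
At F: go left to W.
  At W: go left to J.
    At J: no left child.
    Visit J.
    At J: go right to P.
      At P: go left to S.
        S is a leaf — visit S.
      Visit P.
      At P: go right to N.
        N is a leaf — visit N.
  Visit W.
  At W: no right child.
Visit F.
At F: go right to T.
  T is a leaf — visit T.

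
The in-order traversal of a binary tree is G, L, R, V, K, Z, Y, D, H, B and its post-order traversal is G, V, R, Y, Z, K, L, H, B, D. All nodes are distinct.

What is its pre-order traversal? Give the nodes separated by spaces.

The last element of post-order is the root; it splits in-order into left and right subtrees.
Root D: left subtree has 7 nodes {G, L, R, V, K, Z, Y}, right has 2 {H, B}.
  Root L: left subtree has 1 node {G}, right has 5 {R, V, K, Z, Y}.
    Root K: left subtree has 2 nodes {R, V}, right has 2 {Z, Y}.
      Root R: left subtree has 0 nodes { }, right has 1 {V}.
      Root Z: left subtree has 0 nodes { }, right has 1 {Y}.
  Root B: left subtree has 1 node {H}, right has 0 { }.

D L G K R V Z Y B H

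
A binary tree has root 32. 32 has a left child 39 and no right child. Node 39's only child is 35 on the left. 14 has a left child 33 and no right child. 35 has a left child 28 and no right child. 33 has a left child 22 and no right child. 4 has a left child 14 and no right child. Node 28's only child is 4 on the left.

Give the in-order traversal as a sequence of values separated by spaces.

In-order visits the left subtree, then the node, then the right subtree.
At 32: go left to 39.
  At 39: go left to 35.
    At 35: go left to 28.
      At 28: go left to 4.
        At 4: go left to 14.
          At 14: go left to 33.
            At 33: go left to 22.
              22 is a leaf — visit 22.
            Visit 33.
            At 33: no right child.
          Visit 14.
          At 14: no right child.
        Visit 4.
        At 4: no right child.
      Visit 28.
      At 28: no right child.
    Visit 35.
    At 35: no right child.
  Visit 39.
  At 39: no right child.
Visit 32.
At 32: no right child.

22 33 14 4 28 35 39 32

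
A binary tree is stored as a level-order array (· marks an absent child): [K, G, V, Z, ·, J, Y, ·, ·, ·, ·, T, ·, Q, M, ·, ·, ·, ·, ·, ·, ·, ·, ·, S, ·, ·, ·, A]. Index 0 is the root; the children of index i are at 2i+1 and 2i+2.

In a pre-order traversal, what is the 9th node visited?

Pre-order visits the node, then its left subtree, then its right subtree.
Visit K.
At K: go left to G.
  Visit G.
  At G: go left to Z.
    Z is a leaf — visit Z.
  At G: no right child.
At K: go right to V.
  Visit V.
  At V: go left to J.
    Visit J.
    At J: go left to T.
      Visit T.
      At T: no left child.
      At T: go right to S.
        S is a leaf — visit S.
    At J: no right child.
  At V: go right to Y.
    Visit Y.
    At Y: go left to Q.
      Visit Q.
      At Q: no left child.
      At Q: go right to A.
        A is a leaf — visit A.
    At Y: go right to M.
      M is a leaf — visit M.
Full pre-order sequence: K, G, Z, V, J, T, S, Y, Q, A, M.

Q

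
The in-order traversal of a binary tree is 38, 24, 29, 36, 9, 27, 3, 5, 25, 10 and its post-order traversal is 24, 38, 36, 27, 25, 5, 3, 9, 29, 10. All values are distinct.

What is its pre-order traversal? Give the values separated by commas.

The last element of post-order is the root; it splits in-order into left and right subtrees.
Root 10: left subtree has 9 nodes {38, 24, 29, 36, 9, 27, 3, 5, 25}, right has 0 { }.
  Root 29: left subtree has 2 nodes {38, 24}, right has 6 {36, 9, 27, 3, 5, 25}.
    Root 38: left subtree has 0 nodes { }, right has 1 {24}.
    Root 9: left subtree has 1 node {36}, right has 4 {27, 3, 5, 25}.
      Root 3: left subtree has 1 node {27}, right has 2 {5, 25}.
        Root 5: left subtree has 0 nodes { }, right has 1 {25}.

10, 29, 38, 24, 9, 36, 3, 27, 5, 25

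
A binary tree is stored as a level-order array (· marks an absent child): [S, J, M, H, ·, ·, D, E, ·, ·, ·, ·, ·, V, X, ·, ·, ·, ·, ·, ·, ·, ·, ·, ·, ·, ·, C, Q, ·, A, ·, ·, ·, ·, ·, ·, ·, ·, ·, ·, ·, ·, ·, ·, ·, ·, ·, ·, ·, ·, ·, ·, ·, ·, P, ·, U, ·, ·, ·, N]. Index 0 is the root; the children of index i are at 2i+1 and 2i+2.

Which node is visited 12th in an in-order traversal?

X

In-order visits the left subtree, then the node, then the right subtree.
At S: go left to J.
  At J: go left to H.
    At H: go left to E.
      E is a leaf — visit E.
    Visit H.
    At H: no right child.
  Visit J.
  At J: no right child.
Visit S.
At S: go right to M.
  At M: no left child.
  Visit M.
  At M: go right to D.
    At D: go left to V.
      At V: go left to C.
        At C: go left to P.
          P is a leaf — visit P.
        Visit C.
        At C: no right child.
      Visit V.
      At V: go right to Q.
        At Q: go left to U.
          U is a leaf — visit U.
        Visit Q.
        At Q: no right child.
    Visit D.
    At D: go right to X.
      At X: no left child.
      Visit X.
      At X: go right to A.
        At A: go left to N.
          N is a leaf — visit N.
        Visit A.
        At A: no right child.
Full in-order sequence: E, H, J, S, M, P, C, V, U, Q, D, X, N, A.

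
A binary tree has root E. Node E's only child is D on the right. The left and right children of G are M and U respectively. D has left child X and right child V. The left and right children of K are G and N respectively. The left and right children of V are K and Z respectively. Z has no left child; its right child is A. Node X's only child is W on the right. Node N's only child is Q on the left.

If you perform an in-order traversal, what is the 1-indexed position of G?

In-order visits the left subtree, then the node, then the right subtree.
At E: no left child.
Visit E.
At E: go right to D.
  At D: go left to X.
    At X: no left child.
    Visit X.
    At X: go right to W.
      W is a leaf — visit W.
  Visit D.
  At D: go right to V.
    At V: go left to K.
      At K: go left to G.
        At G: go left to M.
          M is a leaf — visit M.
        Visit G.
        At G: go right to U.
          U is a leaf — visit U.
      Visit K.
      At K: go right to N.
        At N: go left to Q.
          Q is a leaf — visit Q.
        Visit N.
        At N: no right child.
    Visit V.
    At V: go right to Z.
      At Z: no left child.
      Visit Z.
      At Z: go right to A.
        A is a leaf — visit A.
Full in-order sequence: E, X, W, D, M, G, U, K, Q, N, V, Z, A.

6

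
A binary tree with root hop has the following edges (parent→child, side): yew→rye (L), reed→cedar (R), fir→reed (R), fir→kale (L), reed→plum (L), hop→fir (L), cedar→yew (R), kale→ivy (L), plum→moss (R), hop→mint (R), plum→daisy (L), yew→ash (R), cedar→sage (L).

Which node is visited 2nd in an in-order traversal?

kale

In-order visits the left subtree, then the node, then the right subtree.
At hop: go left to fir.
  At fir: go left to kale.
    At kale: go left to ivy.
      ivy is a leaf — visit ivy.
    Visit kale.
    At kale: no right child.
  Visit fir.
  At fir: go right to reed.
    At reed: go left to plum.
      At plum: go left to daisy.
        daisy is a leaf — visit daisy.
      Visit plum.
      At plum: go right to moss.
        moss is a leaf — visit moss.
    Visit reed.
    At reed: go right to cedar.
      At cedar: go left to sage.
        sage is a leaf — visit sage.
      Visit cedar.
      At cedar: go right to yew.
        At yew: go left to rye.
          rye is a leaf — visit rye.
        Visit yew.
        At yew: go right to ash.
          ash is a leaf — visit ash.
Visit hop.
At hop: go right to mint.
  mint is a leaf — visit mint.
Full in-order sequence: ivy, kale, fir, daisy, plum, moss, reed, sage, cedar, rye, yew, ash, hop, mint.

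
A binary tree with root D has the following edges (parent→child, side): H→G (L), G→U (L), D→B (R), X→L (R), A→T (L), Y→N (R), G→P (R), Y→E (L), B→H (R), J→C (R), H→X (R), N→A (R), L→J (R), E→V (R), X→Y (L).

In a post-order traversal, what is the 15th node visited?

B

Post-order visits the left subtree, then the right subtree, then the node.
At D: no left child.
At D: go right to B.
  At B: no left child.
  At B: go right to H.
    At H: go left to G.
      At G: go left to U.
        U is a leaf — visit U.
      At G: go right to P.
        P is a leaf — visit P.
      Visit G.
    At H: go right to X.
      At X: go left to Y.
        At Y: go left to E.
          At E: no left child.
          At E: go right to V.
            V is a leaf — visit V.
          Visit E.
        At Y: go right to N.
          At N: no left child.
          At N: go right to A.
            At A: go left to T.
              T is a leaf — visit T.
            At A: no right child.
            Visit A.
          Visit N.
        Visit Y.
      At X: go right to L.
        At L: no left child.
        At L: go right to J.
          At J: no left child.
          At J: go right to C.
            C is a leaf — visit C.
          Visit J.
        Visit L.
      Visit X.
    Visit H.
  Visit B.
Visit D.
Full post-order sequence: U, P, G, V, E, T, A, N, Y, C, J, L, X, H, B, D.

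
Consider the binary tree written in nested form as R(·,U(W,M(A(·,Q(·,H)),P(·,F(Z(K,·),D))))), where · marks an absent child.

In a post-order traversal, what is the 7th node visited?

Post-order visits the left subtree, then the right subtree, then the node.
At R: no left child.
At R: go right to U.
  At U: go left to W.
    W is a leaf — visit W.
  At U: go right to M.
    At M: go left to A.
      At A: no left child.
      At A: go right to Q.
        At Q: no left child.
        At Q: go right to H.
          H is a leaf — visit H.
        Visit Q.
      Visit A.
    At M: go right to P.
      At P: no left child.
      At P: go right to F.
        At F: go left to Z.
          At Z: go left to K.
            K is a leaf — visit K.
          At Z: no right child.
          Visit Z.
        At F: go right to D.
          D is a leaf — visit D.
        Visit F.
      Visit P.
    Visit M.
  Visit U.
Visit R.
Full post-order sequence: W, H, Q, A, K, Z, D, F, P, M, U, R.

D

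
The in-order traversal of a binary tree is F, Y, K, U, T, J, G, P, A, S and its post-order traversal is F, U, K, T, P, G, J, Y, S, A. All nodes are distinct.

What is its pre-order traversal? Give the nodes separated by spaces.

The last element of post-order is the root; it splits in-order into left and right subtrees.
Root A: left subtree has 8 nodes {F, Y, K, U, T, J, G, P}, right has 1 {S}.
  Root Y: left subtree has 1 node {F}, right has 6 {K, U, T, J, G, P}.
    Root J: left subtree has 3 nodes {K, U, T}, right has 2 {G, P}.
      Root T: left subtree has 2 nodes {K, U}, right has 0 { }.
        Root K: left subtree has 0 nodes { }, right has 1 {U}.
      Root G: left subtree has 0 nodes { }, right has 1 {P}.

A Y F J T K U G P S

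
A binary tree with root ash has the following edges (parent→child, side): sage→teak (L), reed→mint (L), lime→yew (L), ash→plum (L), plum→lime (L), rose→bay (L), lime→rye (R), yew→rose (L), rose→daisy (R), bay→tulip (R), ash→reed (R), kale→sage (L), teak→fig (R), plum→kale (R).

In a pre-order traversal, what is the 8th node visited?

daisy

Pre-order visits the node, then its left subtree, then its right subtree.
Visit ash.
At ash: go left to plum.
  Visit plum.
  At plum: go left to lime.
    Visit lime.
    At lime: go left to yew.
      Visit yew.
      At yew: go left to rose.
        Visit rose.
        At rose: go left to bay.
          Visit bay.
          At bay: no left child.
          At bay: go right to tulip.
            tulip is a leaf — visit tulip.
        At rose: go right to daisy.
          daisy is a leaf — visit daisy.
      At yew: no right child.
    At lime: go right to rye.
      rye is a leaf — visit rye.
  At plum: go right to kale.
    Visit kale.
    At kale: go left to sage.
      Visit sage.
      At sage: go left to teak.
        Visit teak.
        At teak: no left child.
        At teak: go right to fig.
          fig is a leaf — visit fig.
      At sage: no right child.
    At kale: no right child.
At ash: go right to reed.
  Visit reed.
  At reed: go left to mint.
    mint is a leaf — visit mint.
  At reed: no right child.
Full pre-order sequence: ash, plum, lime, yew, rose, bay, tulip, daisy, rye, kale, sage, teak, fig, reed, mint.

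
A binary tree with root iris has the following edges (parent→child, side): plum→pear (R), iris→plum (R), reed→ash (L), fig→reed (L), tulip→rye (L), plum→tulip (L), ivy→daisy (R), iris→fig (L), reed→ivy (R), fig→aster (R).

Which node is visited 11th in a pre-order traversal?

pear

Pre-order visits the node, then its left subtree, then its right subtree.
Visit iris.
At iris: go left to fig.
  Visit fig.
  At fig: go left to reed.
    Visit reed.
    At reed: go left to ash.
      ash is a leaf — visit ash.
    At reed: go right to ivy.
      Visit ivy.
      At ivy: no left child.
      At ivy: go right to daisy.
        daisy is a leaf — visit daisy.
  At fig: go right to aster.
    aster is a leaf — visit aster.
At iris: go right to plum.
  Visit plum.
  At plum: go left to tulip.
    Visit tulip.
    At tulip: go left to rye.
      rye is a leaf — visit rye.
    At tulip: no right child.
  At plum: go right to pear.
    pear is a leaf — visit pear.
Full pre-order sequence: iris, fig, reed, ash, ivy, daisy, aster, plum, tulip, rye, pear.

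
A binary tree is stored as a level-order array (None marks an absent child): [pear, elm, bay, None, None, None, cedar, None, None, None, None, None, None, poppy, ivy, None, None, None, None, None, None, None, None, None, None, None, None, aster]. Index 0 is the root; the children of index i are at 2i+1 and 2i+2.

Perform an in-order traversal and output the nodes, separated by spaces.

elm pear bay aster poppy cedar ivy

In-order visits the left subtree, then the node, then the right subtree.
At pear: go left to elm.
  elm is a leaf — visit elm.
Visit pear.
At pear: go right to bay.
  At bay: no left child.
  Visit bay.
  At bay: go right to cedar.
    At cedar: go left to poppy.
      At poppy: go left to aster.
        aster is a leaf — visit aster.
      Visit poppy.
      At poppy: no right child.
    Visit cedar.
    At cedar: go right to ivy.
      ivy is a leaf — visit ivy.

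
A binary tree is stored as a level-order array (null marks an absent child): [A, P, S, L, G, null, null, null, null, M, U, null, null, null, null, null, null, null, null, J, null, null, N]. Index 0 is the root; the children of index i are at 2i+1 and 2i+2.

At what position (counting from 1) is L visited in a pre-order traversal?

Pre-order visits the node, then its left subtree, then its right subtree.
Visit A.
At A: go left to P.
  Visit P.
  At P: go left to L.
    L is a leaf — visit L.
  At P: go right to G.
    Visit G.
    At G: go left to M.
      Visit M.
      At M: go left to J.
        J is a leaf — visit J.
      At M: no right child.
    At G: go right to U.
      Visit U.
      At U: no left child.
      At U: go right to N.
        N is a leaf — visit N.
At A: go right to S.
  S is a leaf — visit S.
Full pre-order sequence: A, P, L, G, M, J, U, N, S.

3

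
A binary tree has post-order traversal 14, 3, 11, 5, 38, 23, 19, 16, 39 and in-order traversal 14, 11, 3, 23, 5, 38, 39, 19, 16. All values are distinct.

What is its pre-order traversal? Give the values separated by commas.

The last element of post-order is the root; it splits in-order into left and right subtrees.
Root 39: left subtree has 6 nodes {14, 11, 3, 23, 5, 38}, right has 2 {19, 16}.
  Root 23: left subtree has 3 nodes {14, 11, 3}, right has 2 {5, 38}.
    Root 11: left subtree has 1 node {14}, right has 1 {3}.
    Root 38: left subtree has 1 node {5}, right has 0 { }.
  Root 16: left subtree has 1 node {19}, right has 0 { }.

39, 23, 11, 14, 3, 38, 5, 16, 19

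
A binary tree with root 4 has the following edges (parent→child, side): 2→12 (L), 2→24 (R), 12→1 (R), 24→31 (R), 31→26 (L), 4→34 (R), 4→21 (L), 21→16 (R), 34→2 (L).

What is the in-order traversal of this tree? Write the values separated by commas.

21, 16, 4, 12, 1, 2, 24, 26, 31, 34

In-order visits the left subtree, then the node, then the right subtree.
At 4: go left to 21.
  At 21: no left child.
  Visit 21.
  At 21: go right to 16.
    16 is a leaf — visit 16.
Visit 4.
At 4: go right to 34.
  At 34: go left to 2.
    At 2: go left to 12.
      At 12: no left child.
      Visit 12.
      At 12: go right to 1.
        1 is a leaf — visit 1.
    Visit 2.
    At 2: go right to 24.
      At 24: no left child.
      Visit 24.
      At 24: go right to 31.
        At 31: go left to 26.
          26 is a leaf — visit 26.
        Visit 31.
        At 31: no right child.
  Visit 34.
  At 34: no right child.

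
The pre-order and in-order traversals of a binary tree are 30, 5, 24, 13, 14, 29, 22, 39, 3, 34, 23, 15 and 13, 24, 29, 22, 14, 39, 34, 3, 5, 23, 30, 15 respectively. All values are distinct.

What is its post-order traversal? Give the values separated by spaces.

13 22 29 34 3 39 14 24 23 5 15 30

The first element of pre-order is the root; it splits in-order into left and right subtrees.
Root 30: left subtree has 10 nodes {13, 24, 29, 22, 14, 39, 34, 3, 5, 23}, right has 1 {15}.
  Root 5: left subtree has 8 nodes {13, 24, 29, 22, 14, 39, 34, 3}, right has 1 {23}.
    Root 24: left subtree has 1 node {13}, right has 6 {29, 22, 14, 39, 34, 3}.
      Root 14: left subtree has 2 nodes {29, 22}, right has 3 {39, 34, 3}.
        Root 29: left subtree has 0 nodes { }, right has 1 {22}.
        Root 39: left subtree has 0 nodes { }, right has 2 {34, 3}.
          Root 3: left subtree has 1 node {34}, right has 0 { }.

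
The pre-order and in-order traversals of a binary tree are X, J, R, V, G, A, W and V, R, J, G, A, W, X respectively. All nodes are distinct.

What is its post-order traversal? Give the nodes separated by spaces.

V R W A G J X

The first element of pre-order is the root; it splits in-order into left and right subtrees.
Root X: left subtree has 6 nodes {V, R, J, G, A, W}, right has 0 { }.
  Root J: left subtree has 2 nodes {V, R}, right has 3 {G, A, W}.
    Root R: left subtree has 1 node {V}, right has 0 { }.
    Root G: left subtree has 0 nodes { }, right has 2 {A, W}.
      Root A: left subtree has 0 nodes { }, right has 1 {W}.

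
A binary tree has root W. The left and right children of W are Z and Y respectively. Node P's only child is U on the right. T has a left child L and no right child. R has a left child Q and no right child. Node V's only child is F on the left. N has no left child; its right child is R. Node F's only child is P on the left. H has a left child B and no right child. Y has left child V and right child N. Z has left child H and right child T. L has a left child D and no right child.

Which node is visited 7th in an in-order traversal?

W

In-order visits the left subtree, then the node, then the right subtree.
At W: go left to Z.
  At Z: go left to H.
    At H: go left to B.
      B is a leaf — visit B.
    Visit H.
    At H: no right child.
  Visit Z.
  At Z: go right to T.
    At T: go left to L.
      At L: go left to D.
        D is a leaf — visit D.
      Visit L.
      At L: no right child.
    Visit T.
    At T: no right child.
Visit W.
At W: go right to Y.
  At Y: go left to V.
    At V: go left to F.
      At F: go left to P.
        At P: no left child.
        Visit P.
        At P: go right to U.
          U is a leaf — visit U.
      Visit F.
      At F: no right child.
    Visit V.
    At V: no right child.
  Visit Y.
  At Y: go right to N.
    At N: no left child.
    Visit N.
    At N: go right to R.
      At R: go left to Q.
        Q is a leaf — visit Q.
      Visit R.
      At R: no right child.
Full in-order sequence: B, H, Z, D, L, T, W, P, U, F, V, Y, N, Q, R.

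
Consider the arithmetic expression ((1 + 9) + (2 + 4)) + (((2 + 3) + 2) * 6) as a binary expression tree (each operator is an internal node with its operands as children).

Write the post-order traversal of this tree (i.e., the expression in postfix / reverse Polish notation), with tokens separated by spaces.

1 9 + 2 4 + + 2 3 + 2 + 6 * +

Post-order on an expression tree gives postfix notation: for each operator, emit left operand, right operand, then the operator.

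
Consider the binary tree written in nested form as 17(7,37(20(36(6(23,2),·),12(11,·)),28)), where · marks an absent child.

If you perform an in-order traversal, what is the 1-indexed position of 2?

5

In-order visits the left subtree, then the node, then the right subtree.
At 17: go left to 7.
  7 is a leaf — visit 7.
Visit 17.
At 17: go right to 37.
  At 37: go left to 20.
    At 20: go left to 36.
      At 36: go left to 6.
        At 6: go left to 23.
          23 is a leaf — visit 23.
        Visit 6.
        At 6: go right to 2.
          2 is a leaf — visit 2.
      Visit 36.
      At 36: no right child.
    Visit 20.
    At 20: go right to 12.
      At 12: go left to 11.
        11 is a leaf — visit 11.
      Visit 12.
      At 12: no right child.
  Visit 37.
  At 37: go right to 28.
    28 is a leaf — visit 28.
Full in-order sequence: 7, 17, 23, 6, 2, 36, 20, 11, 12, 37, 28.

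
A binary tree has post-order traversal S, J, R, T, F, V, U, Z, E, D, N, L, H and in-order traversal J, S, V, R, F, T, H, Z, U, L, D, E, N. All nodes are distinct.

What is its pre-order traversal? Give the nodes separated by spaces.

H V J S F R T L Z U N D E

The last element of post-order is the root; it splits in-order into left and right subtrees.
Root H: left subtree has 6 nodes {J, S, V, R, F, T}, right has 6 {Z, U, L, D, E, N}.
  Root V: left subtree has 2 nodes {J, S}, right has 3 {R, F, T}.
    Root J: left subtree has 0 nodes { }, right has 1 {S}.
    Root F: left subtree has 1 node {R}, right has 1 {T}.
  Root L: left subtree has 2 nodes {Z, U}, right has 3 {D, E, N}.
    Root Z: left subtree has 0 nodes { }, right has 1 {U}.
    Root N: left subtree has 2 nodes {D, E}, right has 0 { }.
      Root D: left subtree has 0 nodes { }, right has 1 {E}.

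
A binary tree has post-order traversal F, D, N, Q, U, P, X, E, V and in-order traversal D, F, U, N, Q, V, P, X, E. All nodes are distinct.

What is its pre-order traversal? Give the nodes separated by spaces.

V U D F Q N E X P

The last element of post-order is the root; it splits in-order into left and right subtrees.
Root V: left subtree has 5 nodes {D, F, U, N, Q}, right has 3 {P, X, E}.
  Root U: left subtree has 2 nodes {D, F}, right has 2 {N, Q}.
    Root D: left subtree has 0 nodes { }, right has 1 {F}.
    Root Q: left subtree has 1 node {N}, right has 0 { }.
  Root E: left subtree has 2 nodes {P, X}, right has 0 { }.
    Root X: left subtree has 1 node {P}, right has 0 { }.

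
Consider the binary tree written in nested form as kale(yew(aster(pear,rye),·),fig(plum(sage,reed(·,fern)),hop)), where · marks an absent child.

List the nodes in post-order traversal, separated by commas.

Post-order visits the left subtree, then the right subtree, then the node.
At kale: go left to yew.
  At yew: go left to aster.
    At aster: go left to pear.
      pear is a leaf — visit pear.
    At aster: go right to rye.
      rye is a leaf — visit rye.
    Visit aster.
  At yew: no right child.
  Visit yew.
At kale: go right to fig.
  At fig: go left to plum.
    At plum: go left to sage.
      sage is a leaf — visit sage.
    At plum: go right to reed.
      At reed: no left child.
      At reed: go right to fern.
        fern is a leaf — visit fern.
      Visit reed.
    Visit plum.
  At fig: go right to hop.
    hop is a leaf — visit hop.
  Visit fig.
Visit kale.

pear, rye, aster, yew, sage, fern, reed, plum, hop, fig, kale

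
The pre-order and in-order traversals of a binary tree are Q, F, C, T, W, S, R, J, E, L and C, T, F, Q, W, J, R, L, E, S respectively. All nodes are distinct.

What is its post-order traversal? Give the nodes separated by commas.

T, C, F, J, L, E, R, S, W, Q

The first element of pre-order is the root; it splits in-order into left and right subtrees.
Root Q: left subtree has 3 nodes {C, T, F}, right has 6 {W, J, R, L, E, S}.
  Root F: left subtree has 2 nodes {C, T}, right has 0 { }.
    Root C: left subtree has 0 nodes { }, right has 1 {T}.
  Root W: left subtree has 0 nodes { }, right has 5 {J, R, L, E, S}.
    Root S: left subtree has 4 nodes {J, R, L, E}, right has 0 { }.
      Root R: left subtree has 1 node {J}, right has 2 {L, E}.
        Root E: left subtree has 1 node {L}, right has 0 { }.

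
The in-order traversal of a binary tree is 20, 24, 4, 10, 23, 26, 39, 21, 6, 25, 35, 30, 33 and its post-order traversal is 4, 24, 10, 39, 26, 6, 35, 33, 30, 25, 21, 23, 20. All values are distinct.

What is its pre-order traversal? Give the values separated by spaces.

20 23 10 24 4 21 26 39 25 6 30 35 33

The last element of post-order is the root; it splits in-order into left and right subtrees.
Root 20: left subtree has 0 nodes { }, right has 12 {24, 4, 10, 23, 26, 39, 21, 6, 25, 35, 30, 33}.
  Root 23: left subtree has 3 nodes {24, 4, 10}, right has 8 {26, 39, 21, 6, 25, 35, 30, 33}.
    Root 10: left subtree has 2 nodes {24, 4}, right has 0 { }.
      Root 24: left subtree has 0 nodes { }, right has 1 {4}.
    Root 21: left subtree has 2 nodes {26, 39}, right has 5 {6, 25, 35, 30, 33}.
      Root 26: left subtree has 0 nodes { }, right has 1 {39}.
      Root 25: left subtree has 1 node {6}, right has 3 {35, 30, 33}.
        Root 30: left subtree has 1 node {35}, right has 1 {33}.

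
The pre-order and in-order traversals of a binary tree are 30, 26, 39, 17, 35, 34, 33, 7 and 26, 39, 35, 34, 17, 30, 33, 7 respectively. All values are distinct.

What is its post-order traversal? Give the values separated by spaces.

The first element of pre-order is the root; it splits in-order into left and right subtrees.
Root 30: left subtree has 5 nodes {26, 39, 35, 34, 17}, right has 2 {33, 7}.
  Root 26: left subtree has 0 nodes { }, right has 4 {39, 35, 34, 17}.
    Root 39: left subtree has 0 nodes { }, right has 3 {35, 34, 17}.
      Root 17: left subtree has 2 nodes {35, 34}, right has 0 { }.
        Root 35: left subtree has 0 nodes { }, right has 1 {34}.
  Root 33: left subtree has 0 nodes { }, right has 1 {7}.

34 35 17 39 26 7 33 30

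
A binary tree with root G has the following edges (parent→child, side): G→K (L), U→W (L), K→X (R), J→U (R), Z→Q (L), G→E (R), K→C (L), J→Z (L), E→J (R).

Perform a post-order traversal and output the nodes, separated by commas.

Post-order visits the left subtree, then the right subtree, then the node.
At G: go left to K.
  At K: go left to C.
    C is a leaf — visit C.
  At K: go right to X.
    X is a leaf — visit X.
  Visit K.
At G: go right to E.
  At E: no left child.
  At E: go right to J.
    At J: go left to Z.
      At Z: go left to Q.
        Q is a leaf — visit Q.
      At Z: no right child.
      Visit Z.
    At J: go right to U.
      At U: go left to W.
        W is a leaf — visit W.
      At U: no right child.
      Visit U.
    Visit J.
  Visit E.
Visit G.

C, X, K, Q, Z, W, U, J, E, G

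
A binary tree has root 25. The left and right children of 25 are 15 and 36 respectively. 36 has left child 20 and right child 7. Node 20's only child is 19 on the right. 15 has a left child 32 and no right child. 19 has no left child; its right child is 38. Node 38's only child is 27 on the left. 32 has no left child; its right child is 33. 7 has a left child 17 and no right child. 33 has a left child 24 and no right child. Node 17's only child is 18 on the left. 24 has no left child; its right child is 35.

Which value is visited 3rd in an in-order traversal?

In-order visits the left subtree, then the node, then the right subtree.
At 25: go left to 15.
  At 15: go left to 32.
    At 32: no left child.
    Visit 32.
    At 32: go right to 33.
      At 33: go left to 24.
        At 24: no left child.
        Visit 24.
        At 24: go right to 35.
          35 is a leaf — visit 35.
      Visit 33.
      At 33: no right child.
  Visit 15.
  At 15: no right child.
Visit 25.
At 25: go right to 36.
  At 36: go left to 20.
    At 20: no left child.
    Visit 20.
    At 20: go right to 19.
      At 19: no left child.
      Visit 19.
      At 19: go right to 38.
        At 38: go left to 27.
          27 is a leaf — visit 27.
        Visit 38.
        At 38: no right child.
  Visit 36.
  At 36: go right to 7.
    At 7: go left to 17.
      At 17: go left to 18.
        18 is a leaf — visit 18.
      Visit 17.
      At 17: no right child.
    Visit 7.
    At 7: no right child.
Full in-order sequence: 32, 24, 35, 33, 15, 25, 20, 19, 27, 38, 36, 18, 17, 7.

35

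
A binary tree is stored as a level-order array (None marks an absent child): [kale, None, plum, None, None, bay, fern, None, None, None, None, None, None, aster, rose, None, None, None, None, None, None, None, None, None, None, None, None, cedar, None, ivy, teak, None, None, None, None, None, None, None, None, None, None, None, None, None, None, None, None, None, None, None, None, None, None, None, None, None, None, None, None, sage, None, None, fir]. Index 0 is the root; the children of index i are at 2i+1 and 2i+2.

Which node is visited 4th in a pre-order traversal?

Pre-order visits the node, then its left subtree, then its right subtree.
Visit kale.
At kale: no left child.
At kale: go right to plum.
  Visit plum.
  At plum: go left to bay.
    bay is a leaf — visit bay.
  At plum: go right to fern.
    Visit fern.
    At fern: go left to aster.
      Visit aster.
      At aster: go left to cedar.
        cedar is a leaf — visit cedar.
      At aster: no right child.
    At fern: go right to rose.
      Visit rose.
      At rose: go left to ivy.
        Visit ivy.
        At ivy: go left to sage.
          sage is a leaf — visit sage.
        At ivy: no right child.
      At rose: go right to teak.
        Visit teak.
        At teak: no left child.
        At teak: go right to fir.
          fir is a leaf — visit fir.
Full pre-order sequence: kale, plum, bay, fern, aster, cedar, rose, ivy, sage, teak, fir.

fern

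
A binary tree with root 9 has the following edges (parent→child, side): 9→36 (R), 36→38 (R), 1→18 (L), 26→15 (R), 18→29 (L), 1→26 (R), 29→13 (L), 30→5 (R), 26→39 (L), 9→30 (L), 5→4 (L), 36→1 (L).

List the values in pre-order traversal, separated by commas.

9, 30, 5, 4, 36, 1, 18, 29, 13, 26, 39, 15, 38

Pre-order visits the node, then its left subtree, then its right subtree.
Visit 9.
At 9: go left to 30.
  Visit 30.
  At 30: no left child.
  At 30: go right to 5.
    Visit 5.
    At 5: go left to 4.
      4 is a leaf — visit 4.
    At 5: no right child.
At 9: go right to 36.
  Visit 36.
  At 36: go left to 1.
    Visit 1.
    At 1: go left to 18.
      Visit 18.
      At 18: go left to 29.
        Visit 29.
        At 29: go left to 13.
          13 is a leaf — visit 13.
        At 29: no right child.
      At 18: no right child.
    At 1: go right to 26.
      Visit 26.
      At 26: go left to 39.
        39 is a leaf — visit 39.
      At 26: go right to 15.
        15 is a leaf — visit 15.
  At 36: go right to 38.
    38 is a leaf — visit 38.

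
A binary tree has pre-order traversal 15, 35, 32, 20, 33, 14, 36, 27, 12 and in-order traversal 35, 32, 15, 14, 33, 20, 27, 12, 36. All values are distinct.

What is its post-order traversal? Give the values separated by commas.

32, 35, 14, 33, 12, 27, 36, 20, 15

The first element of pre-order is the root; it splits in-order into left and right subtrees.
Root 15: left subtree has 2 nodes {35, 32}, right has 6 {14, 33, 20, 27, 12, 36}.
  Root 35: left subtree has 0 nodes { }, right has 1 {32}.
  Root 20: left subtree has 2 nodes {14, 33}, right has 3 {27, 12, 36}.
    Root 33: left subtree has 1 node {14}, right has 0 { }.
    Root 36: left subtree has 2 nodes {27, 12}, right has 0 { }.
      Root 27: left subtree has 0 nodes { }, right has 1 {12}.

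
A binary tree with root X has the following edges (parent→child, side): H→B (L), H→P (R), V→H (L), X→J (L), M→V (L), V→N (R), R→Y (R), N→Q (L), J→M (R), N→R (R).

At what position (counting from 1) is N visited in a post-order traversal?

Post-order visits the left subtree, then the right subtree, then the node.
At X: go left to J.
  At J: no left child.
  At J: go right to M.
    At M: go left to V.
      At V: go left to H.
        At H: go left to B.
          B is a leaf — visit B.
        At H: go right to P.
          P is a leaf — visit P.
        Visit H.
      At V: go right to N.
        At N: go left to Q.
          Q is a leaf — visit Q.
        At N: go right to R.
          At R: no left child.
          At R: go right to Y.
            Y is a leaf — visit Y.
          Visit R.
        Visit N.
      Visit V.
    At M: no right child.
    Visit M.
  Visit J.
At X: no right child.
Visit X.
Full post-order sequence: B, P, H, Q, Y, R, N, V, M, J, X.

7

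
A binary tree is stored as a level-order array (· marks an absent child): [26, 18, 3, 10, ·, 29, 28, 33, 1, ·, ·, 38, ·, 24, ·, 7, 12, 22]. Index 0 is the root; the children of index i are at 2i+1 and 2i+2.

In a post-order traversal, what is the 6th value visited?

Post-order visits the left subtree, then the right subtree, then the node.
At 26: go left to 18.
  At 18: go left to 10.
    At 10: go left to 33.
      At 33: go left to 7.
        7 is a leaf — visit 7.
      At 33: go right to 12.
        12 is a leaf — visit 12.
      Visit 33.
    At 10: go right to 1.
      At 1: go left to 22.
        22 is a leaf — visit 22.
      At 1: no right child.
      Visit 1.
    Visit 10.
  At 18: no right child.
  Visit 18.
At 26: go right to 3.
  At 3: go left to 29.
    At 29: go left to 38.
      38 is a leaf — visit 38.
    At 29: no right child.
    Visit 29.
  At 3: go right to 28.
    At 28: go left to 24.
      24 is a leaf — visit 24.
    At 28: no right child.
    Visit 28.
  Visit 3.
Visit 26.
Full post-order sequence: 7, 12, 33, 22, 1, 10, 18, 38, 29, 24, 28, 3, 26.

10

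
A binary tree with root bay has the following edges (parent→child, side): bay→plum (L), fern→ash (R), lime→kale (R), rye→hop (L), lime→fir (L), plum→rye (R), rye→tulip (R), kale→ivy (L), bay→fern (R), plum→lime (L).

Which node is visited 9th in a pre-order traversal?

Pre-order visits the node, then its left subtree, then its right subtree.
Visit bay.
At bay: go left to plum.
  Visit plum.
  At plum: go left to lime.
    Visit lime.
    At lime: go left to fir.
      fir is a leaf — visit fir.
    At lime: go right to kale.
      Visit kale.
      At kale: go left to ivy.
        ivy is a leaf — visit ivy.
      At kale: no right child.
  At plum: go right to rye.
    Visit rye.
    At rye: go left to hop.
      hop is a leaf — visit hop.
    At rye: go right to tulip.
      tulip is a leaf — visit tulip.
At bay: go right to fern.
  Visit fern.
  At fern: no left child.
  At fern: go right to ash.
    ash is a leaf — visit ash.
Full pre-order sequence: bay, plum, lime, fir, kale, ivy, rye, hop, tulip, fern, ash.

tulip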